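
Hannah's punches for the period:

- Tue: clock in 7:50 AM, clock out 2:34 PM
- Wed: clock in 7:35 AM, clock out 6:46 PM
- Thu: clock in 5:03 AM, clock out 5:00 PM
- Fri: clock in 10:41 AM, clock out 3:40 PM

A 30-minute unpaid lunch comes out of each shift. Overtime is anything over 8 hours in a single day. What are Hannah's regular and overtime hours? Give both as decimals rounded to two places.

Tue: 7:50 AM–2:34 PM = 6 h 44 min; less 30 min break → 6 h 14 min
Wed: 7:35 AM–6:46 PM = 11 h 11 min; less 30 min break → 10 h 41 min
Thu: 5:03 AM–5:00 PM = 11 h 57 min; less 30 min break → 11 h 27 min
Fri: 10:41 AM–3:40 PM = 4 h 59 min; less 30 min break → 4 h 29 min
Tue reg 6 h 14 min / OT 0 h 0 min; Wed reg 8 h 0 min / OT 2 h 41 min; Thu reg 8 h 0 min / OT 3 h 27 min; Fri reg 4 h 29 min / OT 0 h 0 min.
Totals: regular 26 h 43 min, overtime 6 h 8 min.

Regular 26.72 hours, overtime 6.13 hours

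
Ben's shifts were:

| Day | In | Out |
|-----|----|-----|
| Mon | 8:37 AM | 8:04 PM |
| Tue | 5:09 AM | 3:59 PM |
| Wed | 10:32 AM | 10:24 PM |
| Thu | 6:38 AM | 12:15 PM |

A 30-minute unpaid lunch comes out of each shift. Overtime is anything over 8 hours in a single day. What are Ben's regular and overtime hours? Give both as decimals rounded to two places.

Regular 29.12 hours, overtime 8.65 hours

Mon: 8:37 AM–8:04 PM = 11 h 27 min; less 30 min break → 10 h 57 min
Tue: 5:09 AM–3:59 PM = 10 h 50 min; less 30 min break → 10 h 20 min
Wed: 10:32 AM–10:24 PM = 11 h 52 min; less 30 min break → 11 h 22 min
Thu: 6:38 AM–12:15 PM = 5 h 37 min; less 30 min break → 5 h 7 min
Mon reg 8 h 0 min / OT 2 h 57 min; Tue reg 8 h 0 min / OT 2 h 20 min; Wed reg 8 h 0 min / OT 3 h 22 min; Thu reg 5 h 7 min / OT 0 h 0 min.
Totals: regular 29 h 7 min, overtime 8 h 39 min.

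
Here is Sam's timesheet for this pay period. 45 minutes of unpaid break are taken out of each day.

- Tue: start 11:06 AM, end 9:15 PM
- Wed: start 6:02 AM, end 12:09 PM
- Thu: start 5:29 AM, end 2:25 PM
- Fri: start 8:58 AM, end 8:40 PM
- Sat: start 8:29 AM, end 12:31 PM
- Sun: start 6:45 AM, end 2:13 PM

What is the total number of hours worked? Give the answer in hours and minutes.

Tue: 11:06 AM–9:15 PM = 10 h 9 min; less 45 min break → 9 h 24 min
Wed: 6:02 AM–12:09 PM = 6 h 7 min; less 45 min break → 5 h 22 min
Thu: 5:29 AM–2:25 PM = 8 h 56 min; less 45 min break → 8 h 11 min
Fri: 8:58 AM–8:40 PM = 11 h 42 min; less 45 min break → 10 h 57 min
Sat: 8:29 AM–12:31 PM = 4 h 2 min; less 45 min break → 3 h 17 min
Sun: 6:45 AM–2:13 PM = 7 h 28 min; less 45 min break → 6 h 43 min
Total: 9 h 24 min + 5 h 22 min + 8 h 11 min + 10 h 57 min + 3 h 17 min + 6 h 43 min = 43 h 54 min.

43 h 54 min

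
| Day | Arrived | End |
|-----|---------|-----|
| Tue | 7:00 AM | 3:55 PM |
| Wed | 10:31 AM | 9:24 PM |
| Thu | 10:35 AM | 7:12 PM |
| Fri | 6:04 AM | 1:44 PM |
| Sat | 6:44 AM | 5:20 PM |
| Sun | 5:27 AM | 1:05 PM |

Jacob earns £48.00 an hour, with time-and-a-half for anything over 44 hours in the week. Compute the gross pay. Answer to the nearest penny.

Tue: 7:00 AM–3:55 PM = 8 h 55 min
Wed: 10:31 AM–9:24 PM = 10 h 53 min
Thu: 10:35 AM–7:12 PM = 8 h 37 min
Fri: 6:04 AM–1:44 PM = 7 h 40 min
Sat: 6:44 AM–5:20 PM = 10 h 36 min
Sun: 5:27 AM–1:05 PM = 7 h 38 min
Total worked: 54 h 19 min = 3259 min.
Regular 44 h 0 min = 2640 min at £48.00/h; overtime 10 h 19 min = 619 min at £72.00/h.
Pay = (2640 × £48.00 + 619 × £72.00) ÷ 60 = £2854.80.

£2854.80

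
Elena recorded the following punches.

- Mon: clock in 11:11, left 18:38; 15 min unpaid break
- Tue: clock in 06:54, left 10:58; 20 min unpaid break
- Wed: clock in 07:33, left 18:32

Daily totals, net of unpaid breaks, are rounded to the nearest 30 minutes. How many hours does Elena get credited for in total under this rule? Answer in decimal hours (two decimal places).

21.50 hours

Mon: 11:11–18:38 = 7 h 27 min − 15 min = 7 h 12 min → rounds to 7 h 0 min
Tue: 06:54–10:58 = 4 h 4 min − 20 min = 3 h 44 min → rounds to 3 h 30 min
Wed: 07:33–18:32 = 10 h 59 min → rounds to 11 h 0 min
Total credited: 21 h 30 min.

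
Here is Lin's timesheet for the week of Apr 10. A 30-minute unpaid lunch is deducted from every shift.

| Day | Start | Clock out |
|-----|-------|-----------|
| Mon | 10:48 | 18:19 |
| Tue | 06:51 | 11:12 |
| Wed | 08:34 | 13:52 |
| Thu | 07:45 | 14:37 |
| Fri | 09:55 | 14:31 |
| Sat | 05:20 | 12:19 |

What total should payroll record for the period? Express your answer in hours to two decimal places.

32.62 hours

Mon: 10:48–18:19 = 7 h 31 min; less 30 min break → 7 h 1 min
Tue: 06:51–11:12 = 4 h 21 min; less 30 min break → 3 h 51 min
Wed: 08:34–13:52 = 5 h 18 min; less 30 min break → 4 h 48 min
Thu: 07:45–14:37 = 6 h 52 min; less 30 min break → 6 h 22 min
Fri: 09:55–14:31 = 4 h 36 min; less 30 min break → 4 h 6 min
Sat: 05:20–12:19 = 6 h 59 min; less 30 min break → 6 h 29 min
Total: 7 h 1 min + 3 h 51 min + 4 h 48 min + 6 h 22 min + 4 h 6 min + 6 h 29 min = 32 h 37 min.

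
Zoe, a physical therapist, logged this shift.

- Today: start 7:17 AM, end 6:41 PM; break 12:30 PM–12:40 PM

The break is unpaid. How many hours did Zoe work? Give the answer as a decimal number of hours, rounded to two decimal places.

Today: 7:17 AM–6:41 PM = 11 h 24 min; less 10 min break → 11 h 14 min

11.23 hours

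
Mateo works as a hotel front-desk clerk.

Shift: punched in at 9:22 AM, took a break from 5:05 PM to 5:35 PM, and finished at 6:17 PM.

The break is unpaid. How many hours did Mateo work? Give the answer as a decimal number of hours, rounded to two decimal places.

8.42 hours

Shift: 9:22 AM–6:17 PM = 8 h 55 min; less 30 min break → 8 h 25 min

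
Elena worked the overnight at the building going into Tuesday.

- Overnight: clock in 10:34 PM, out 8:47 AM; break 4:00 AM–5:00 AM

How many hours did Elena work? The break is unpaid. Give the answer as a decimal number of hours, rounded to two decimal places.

9.22 hours

Overnight: 10:34 PM → midnight = 1 h 26 min; midnight → 8:47 AM = 8 h 47 min; span 10 h 13 min; less 60 min break → 9 h 13 min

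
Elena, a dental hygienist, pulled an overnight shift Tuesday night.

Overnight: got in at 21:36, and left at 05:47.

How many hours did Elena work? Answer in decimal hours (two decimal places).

8.18 hours

Overnight: 21:36 → midnight = 2 h 24 min; midnight → 05:47 = 5 h 47 min; span 8 h 11 min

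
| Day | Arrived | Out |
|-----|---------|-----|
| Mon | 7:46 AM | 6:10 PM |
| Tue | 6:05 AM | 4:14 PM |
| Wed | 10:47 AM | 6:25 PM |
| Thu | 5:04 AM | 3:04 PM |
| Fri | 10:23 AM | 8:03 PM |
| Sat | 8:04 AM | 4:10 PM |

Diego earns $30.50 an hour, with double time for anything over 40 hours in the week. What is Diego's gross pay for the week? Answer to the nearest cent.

Mon: 7:46 AM–6:10 PM = 10 h 24 min
Tue: 6:05 AM–4:14 PM = 10 h 9 min
Wed: 10:47 AM–6:25 PM = 7 h 38 min
Thu: 5:04 AM–3:04 PM = 10 h 0 min
Fri: 10:23 AM–8:03 PM = 9 h 40 min
Sat: 8:04 AM–4:10 PM = 8 h 6 min
Total worked: 55 h 57 min = 3357 min.
Regular 40 h 0 min = 2400 min at $30.50/h; overtime 15 h 57 min = 957 min at $61.00/h.
Pay = (2400 × $30.50 + 957 × $61.00) ÷ 60 = $2192.95.

$2192.95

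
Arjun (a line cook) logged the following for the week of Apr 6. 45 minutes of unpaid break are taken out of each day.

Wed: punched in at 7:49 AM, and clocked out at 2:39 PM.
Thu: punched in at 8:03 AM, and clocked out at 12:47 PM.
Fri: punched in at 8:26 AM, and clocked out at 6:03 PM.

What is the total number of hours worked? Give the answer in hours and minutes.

Wed: 7:49 AM–2:39 PM = 6 h 50 min; less 45 min break → 6 h 5 min
Thu: 8:03 AM–12:47 PM = 4 h 44 min; less 45 min break → 3 h 59 min
Fri: 8:26 AM–6:03 PM = 9 h 37 min; less 45 min break → 8 h 52 min
Total: 6 h 5 min + 3 h 59 min + 8 h 52 min = 18 h 56 min.

18 h 56 min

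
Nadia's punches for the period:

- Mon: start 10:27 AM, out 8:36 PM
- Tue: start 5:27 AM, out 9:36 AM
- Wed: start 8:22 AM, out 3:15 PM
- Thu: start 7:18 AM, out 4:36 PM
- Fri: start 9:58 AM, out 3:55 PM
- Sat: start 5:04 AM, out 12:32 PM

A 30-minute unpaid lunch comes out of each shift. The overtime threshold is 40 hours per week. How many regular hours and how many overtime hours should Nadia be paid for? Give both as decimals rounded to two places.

Regular 40.00 hours, overtime 0.90 hours

Mon: 10:27 AM–8:36 PM = 10 h 9 min; less 30 min break → 9 h 39 min
Tue: 5:27 AM–9:36 AM = 4 h 9 min; less 30 min break → 3 h 39 min
Wed: 8:22 AM–3:15 PM = 6 h 53 min; less 30 min break → 6 h 23 min
Thu: 7:18 AM–4:36 PM = 9 h 18 min; less 30 min break → 8 h 48 min
Fri: 9:58 AM–3:55 PM = 5 h 57 min; less 30 min break → 5 h 27 min
Sat: 5:04 AM–12:32 PM = 7 h 28 min; less 30 min break → 6 h 58 min
Total worked: 40 h 54 min = 40.90 h.
Threshold 40 h → overtime 0 h 54 min, regular 40 h 0 min.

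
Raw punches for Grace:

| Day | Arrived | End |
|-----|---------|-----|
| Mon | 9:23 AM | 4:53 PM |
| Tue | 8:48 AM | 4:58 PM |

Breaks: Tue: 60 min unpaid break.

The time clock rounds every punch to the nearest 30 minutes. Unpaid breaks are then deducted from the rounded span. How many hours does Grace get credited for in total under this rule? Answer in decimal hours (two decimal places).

Mon: in 9:23 AM→9:30 AM, out 4:53 PM→5:00 PM; 7 h 30 min
Tue: in 8:48 AM→9:00 AM, out 4:58 PM→5:00 PM; 8 h 0 min − 60 min = 7 h 0 min
Total credited: 14 h 30 min.

14.50 hours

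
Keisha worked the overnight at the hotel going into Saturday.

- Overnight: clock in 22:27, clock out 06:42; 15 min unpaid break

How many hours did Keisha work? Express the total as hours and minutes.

8 h 0 min

Overnight: 22:27 → midnight = 1 h 33 min; midnight → 06:42 = 6 h 42 min; span 8 h 15 min; less 15 min break → 8 h 0 min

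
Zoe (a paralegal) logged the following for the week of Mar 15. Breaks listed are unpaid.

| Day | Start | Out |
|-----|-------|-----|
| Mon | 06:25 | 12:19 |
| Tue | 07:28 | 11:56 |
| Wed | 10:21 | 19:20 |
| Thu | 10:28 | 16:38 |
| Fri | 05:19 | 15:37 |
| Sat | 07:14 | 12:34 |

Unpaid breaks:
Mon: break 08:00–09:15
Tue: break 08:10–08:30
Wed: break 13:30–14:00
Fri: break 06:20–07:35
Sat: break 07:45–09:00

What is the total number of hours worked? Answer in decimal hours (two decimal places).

Mon: 06:25–12:19 = 5 h 54 min; less 75 min break → 4 h 39 min
Tue: 07:28–11:56 = 4 h 28 min; less 20 min break → 4 h 8 min
Wed: 10:21–19:20 = 8 h 59 min; less 30 min break → 8 h 29 min
Thu: 10:28–16:38 = 6 h 10 min
Fri: 05:19–15:37 = 10 h 18 min; less 75 min break → 9 h 3 min
Sat: 07:14–12:34 = 5 h 20 min; less 75 min break → 4 h 5 min
Total: 4 h 39 min + 4 h 8 min + 8 h 29 min + 6 h 10 min + 9 h 3 min + 4 h 5 min = 36 h 34 min.

36.57 hours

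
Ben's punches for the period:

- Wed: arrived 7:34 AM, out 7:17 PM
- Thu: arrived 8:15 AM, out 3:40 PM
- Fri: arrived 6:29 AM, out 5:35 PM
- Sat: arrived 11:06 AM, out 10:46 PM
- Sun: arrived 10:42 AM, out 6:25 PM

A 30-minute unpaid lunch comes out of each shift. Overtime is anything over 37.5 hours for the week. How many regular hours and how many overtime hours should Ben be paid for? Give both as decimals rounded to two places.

Wed: 7:34 AM–7:17 PM = 11 h 43 min; less 30 min break → 11 h 13 min
Thu: 8:15 AM–3:40 PM = 7 h 25 min; less 30 min break → 6 h 55 min
Fri: 6:29 AM–5:35 PM = 11 h 6 min; less 30 min break → 10 h 36 min
Sat: 11:06 AM–10:46 PM = 11 h 40 min; less 30 min break → 11 h 10 min
Sun: 10:42 AM–6:25 PM = 7 h 43 min; less 30 min break → 7 h 13 min
Total worked: 47 h 7 min = 47.12 h.
Threshold 37.5 h → overtime 9 h 37 min, regular 37 h 30 min.

Regular 37.50 hours, overtime 9.62 hours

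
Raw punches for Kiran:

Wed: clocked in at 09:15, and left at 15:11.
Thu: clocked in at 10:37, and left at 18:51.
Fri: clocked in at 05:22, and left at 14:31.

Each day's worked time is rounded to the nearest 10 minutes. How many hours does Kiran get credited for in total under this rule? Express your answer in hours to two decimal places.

23.33 hours

Wed: 09:15–15:11 = 5 h 56 min → rounds to 6 h 0 min
Thu: 10:37–18:51 = 8 h 14 min → rounds to 8 h 10 min
Fri: 05:22–14:31 = 9 h 9 min → rounds to 9 h 10 min
Total credited: 23 h 20 min.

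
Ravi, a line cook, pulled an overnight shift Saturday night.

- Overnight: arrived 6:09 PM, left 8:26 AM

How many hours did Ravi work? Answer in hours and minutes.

Overnight: 6:09 PM → midnight = 5 h 51 min; midnight → 8:26 AM = 8 h 26 min; span 14 h 17 min

14 h 17 min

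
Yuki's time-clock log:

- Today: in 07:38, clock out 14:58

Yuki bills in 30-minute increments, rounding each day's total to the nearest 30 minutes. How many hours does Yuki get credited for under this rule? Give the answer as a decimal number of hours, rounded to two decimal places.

Today: 07:38–14:58 = 7 h 20 min → rounds to 7 h 30 min

7.50 hours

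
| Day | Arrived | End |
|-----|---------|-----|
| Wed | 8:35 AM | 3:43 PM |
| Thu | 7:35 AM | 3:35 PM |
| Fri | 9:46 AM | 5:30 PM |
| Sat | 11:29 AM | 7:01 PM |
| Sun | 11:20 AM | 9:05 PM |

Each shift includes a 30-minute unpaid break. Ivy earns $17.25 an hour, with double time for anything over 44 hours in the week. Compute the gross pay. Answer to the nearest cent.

$649.46

Wed: 8:35 AM–3:43 PM = 7 h 8 min; less 30 min break → 6 h 38 min
Thu: 7:35 AM–3:35 PM = 8 h 0 min; less 30 min break → 7 h 30 min
Fri: 9:46 AM–5:30 PM = 7 h 44 min; less 30 min break → 7 h 14 min
Sat: 11:29 AM–7:01 PM = 7 h 32 min; less 30 min break → 7 h 2 min
Sun: 11:20 AM–9:05 PM = 9 h 45 min; less 30 min break → 9 h 15 min
Total worked: 37 h 39 min = 2259 min.
Regular 37 h 39 min = 2259 min at $17.25/h; overtime 0 h 0 min = 0 min at $34.50/h.
Pay = (2259 × $17.25 + 0 × $34.50) ÷ 60 = $649.46.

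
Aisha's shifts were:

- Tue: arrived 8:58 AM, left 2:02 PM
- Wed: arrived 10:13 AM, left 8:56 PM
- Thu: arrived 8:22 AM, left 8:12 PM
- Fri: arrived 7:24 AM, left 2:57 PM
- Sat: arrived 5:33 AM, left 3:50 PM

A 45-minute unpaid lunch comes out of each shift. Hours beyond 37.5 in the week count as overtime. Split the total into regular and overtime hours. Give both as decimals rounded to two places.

Regular 37.50 hours, overtime 4.20 hours

Tue: 8:58 AM–2:02 PM = 5 h 4 min; less 45 min break → 4 h 19 min
Wed: 10:13 AM–8:56 PM = 10 h 43 min; less 45 min break → 9 h 58 min
Thu: 8:22 AM–8:12 PM = 11 h 50 min; less 45 min break → 11 h 5 min
Fri: 7:24 AM–2:57 PM = 7 h 33 min; less 45 min break → 6 h 48 min
Sat: 5:33 AM–3:50 PM = 10 h 17 min; less 45 min break → 9 h 32 min
Total worked: 41 h 42 min = 41.70 h.
Threshold 37.5 h → overtime 4 h 12 min, regular 37 h 30 min.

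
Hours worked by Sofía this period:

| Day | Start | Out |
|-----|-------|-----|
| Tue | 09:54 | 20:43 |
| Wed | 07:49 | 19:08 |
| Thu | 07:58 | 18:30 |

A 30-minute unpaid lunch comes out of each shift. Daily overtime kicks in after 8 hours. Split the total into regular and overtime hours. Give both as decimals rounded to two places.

Regular 24.00 hours, overtime 7.17 hours

Tue: 09:54–20:43 = 10 h 49 min; less 30 min break → 10 h 19 min
Wed: 07:49–19:08 = 11 h 19 min; less 30 min break → 10 h 49 min
Thu: 07:58–18:30 = 10 h 32 min; less 30 min break → 10 h 2 min
Tue reg 8 h 0 min / OT 2 h 19 min; Wed reg 8 h 0 min / OT 2 h 49 min; Thu reg 8 h 0 min / OT 2 h 2 min.
Totals: regular 24 h 0 min, overtime 7 h 10 min.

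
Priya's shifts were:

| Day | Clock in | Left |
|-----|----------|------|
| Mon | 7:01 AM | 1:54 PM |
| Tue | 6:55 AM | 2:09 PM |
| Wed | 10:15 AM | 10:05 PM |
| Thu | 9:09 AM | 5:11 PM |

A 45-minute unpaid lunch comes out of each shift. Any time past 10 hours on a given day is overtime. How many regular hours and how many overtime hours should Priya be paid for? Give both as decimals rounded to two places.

Mon: 7:01 AM–1:54 PM = 6 h 53 min; less 45 min break → 6 h 8 min
Tue: 6:55 AM–2:09 PM = 7 h 14 min; less 45 min break → 6 h 29 min
Wed: 10:15 AM–10:05 PM = 11 h 50 min; less 45 min break → 11 h 5 min
Thu: 9:09 AM–5:11 PM = 8 h 2 min; less 45 min break → 7 h 17 min
Mon reg 6 h 8 min / OT 0 h 0 min; Tue reg 6 h 29 min / OT 0 h 0 min; Wed reg 10 h 0 min / OT 1 h 5 min; Thu reg 7 h 17 min / OT 0 h 0 min.
Totals: regular 29 h 54 min, overtime 1 h 5 min.

Regular 29.90 hours, overtime 1.08 hours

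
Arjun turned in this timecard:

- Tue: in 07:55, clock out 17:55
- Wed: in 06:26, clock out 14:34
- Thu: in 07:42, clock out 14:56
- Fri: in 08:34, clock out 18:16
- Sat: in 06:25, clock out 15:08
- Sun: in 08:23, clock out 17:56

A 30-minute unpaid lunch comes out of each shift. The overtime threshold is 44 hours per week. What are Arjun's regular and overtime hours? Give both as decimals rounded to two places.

Tue: 07:55–17:55 = 10 h 0 min; less 30 min break → 9 h 30 min
Wed: 06:26–14:34 = 8 h 8 min; less 30 min break → 7 h 38 min
Thu: 07:42–14:56 = 7 h 14 min; less 30 min break → 6 h 44 min
Fri: 08:34–18:16 = 9 h 42 min; less 30 min break → 9 h 12 min
Sat: 06:25–15:08 = 8 h 43 min; less 30 min break → 8 h 13 min
Sun: 08:23–17:56 = 9 h 33 min; less 30 min break → 9 h 3 min
Total worked: 50 h 20 min = 50.33 h.
Threshold 44 h → overtime 6 h 20 min, regular 44 h 0 min.

Regular 44.00 hours, overtime 6.33 hours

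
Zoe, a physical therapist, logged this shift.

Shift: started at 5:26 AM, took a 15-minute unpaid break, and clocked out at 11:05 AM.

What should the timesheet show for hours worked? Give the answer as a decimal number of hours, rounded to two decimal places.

Shift: 5:26 AM–11:05 AM = 5 h 39 min; less 15 min break → 5 h 24 min

5.40 hours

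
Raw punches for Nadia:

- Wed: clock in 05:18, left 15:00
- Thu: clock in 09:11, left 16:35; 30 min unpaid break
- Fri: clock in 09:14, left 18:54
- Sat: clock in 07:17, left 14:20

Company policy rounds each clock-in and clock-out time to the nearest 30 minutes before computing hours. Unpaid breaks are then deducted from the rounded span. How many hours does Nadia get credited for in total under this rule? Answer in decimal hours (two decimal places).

Wed: in 05:18→05:30, out 15:00→15:00; 9 h 30 min
Thu: in 09:11→09:00, out 16:35→16:30; 7 h 30 min − 30 min = 7 h 0 min
Fri: in 09:14→09:00, out 18:54→19:00; 10 h 0 min
Sat: in 07:17→07:30, out 14:20→14:30; 7 h 0 min
Total credited: 33 h 30 min.

33.50 hours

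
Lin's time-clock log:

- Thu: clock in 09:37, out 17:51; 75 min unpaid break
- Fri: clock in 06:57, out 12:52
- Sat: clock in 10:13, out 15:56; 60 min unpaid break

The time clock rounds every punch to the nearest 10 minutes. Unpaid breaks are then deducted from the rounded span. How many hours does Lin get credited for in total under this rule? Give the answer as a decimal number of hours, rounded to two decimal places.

Thu: in 09:37→09:40, out 17:51→17:50; 8 h 10 min − 75 min = 6 h 55 min
Fri: in 06:57→07:00, out 12:52→12:50; 5 h 50 min
Sat: in 10:13→10:10, out 15:56→16:00; 5 h 50 min − 60 min = 4 h 50 min
Total credited: 17 h 35 min.

17.58 hours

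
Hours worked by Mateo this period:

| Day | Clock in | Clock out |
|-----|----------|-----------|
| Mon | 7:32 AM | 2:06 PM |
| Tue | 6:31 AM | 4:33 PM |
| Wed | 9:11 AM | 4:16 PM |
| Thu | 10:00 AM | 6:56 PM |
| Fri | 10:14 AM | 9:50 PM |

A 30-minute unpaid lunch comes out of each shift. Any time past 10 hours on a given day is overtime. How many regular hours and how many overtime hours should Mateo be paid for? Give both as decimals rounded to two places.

Regular 40.62 hours, overtime 1.10 hours

Mon: 7:32 AM–2:06 PM = 6 h 34 min; less 30 min break → 6 h 4 min
Tue: 6:31 AM–4:33 PM = 10 h 2 min; less 30 min break → 9 h 32 min
Wed: 9:11 AM–4:16 PM = 7 h 5 min; less 30 min break → 6 h 35 min
Thu: 10:00 AM–6:56 PM = 8 h 56 min; less 30 min break → 8 h 26 min
Fri: 10:14 AM–9:50 PM = 11 h 36 min; less 30 min break → 11 h 6 min
Mon reg 6 h 4 min / OT 0 h 0 min; Tue reg 9 h 32 min / OT 0 h 0 min; Wed reg 6 h 35 min / OT 0 h 0 min; Thu reg 8 h 26 min / OT 0 h 0 min; Fri reg 10 h 0 min / OT 1 h 6 min.
Totals: regular 40 h 37 min, overtime 1 h 6 min.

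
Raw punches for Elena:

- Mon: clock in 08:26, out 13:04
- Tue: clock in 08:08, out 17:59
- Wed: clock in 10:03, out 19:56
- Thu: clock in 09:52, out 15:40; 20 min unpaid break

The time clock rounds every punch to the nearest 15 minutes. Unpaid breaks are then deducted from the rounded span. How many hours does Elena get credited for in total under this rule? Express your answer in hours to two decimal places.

Mon: in 08:26→08:30, out 13:04→13:00; 4 h 30 min
Tue: in 08:08→08:15, out 17:59→18:00; 9 h 45 min
Wed: in 10:03→10:00, out 19:56→20:00; 10 h 0 min
Thu: in 09:52→09:45, out 15:40→15:45; 6 h 0 min − 20 min = 5 h 40 min
Total credited: 29 h 55 min.

29.92 hours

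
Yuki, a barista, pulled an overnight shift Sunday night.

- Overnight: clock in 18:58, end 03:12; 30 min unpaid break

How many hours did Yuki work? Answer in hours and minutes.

7 h 44 min

Overnight: 18:58 → midnight = 5 h 2 min; midnight → 03:12 = 3 h 12 min; span 8 h 14 min; less 30 min break → 7 h 44 min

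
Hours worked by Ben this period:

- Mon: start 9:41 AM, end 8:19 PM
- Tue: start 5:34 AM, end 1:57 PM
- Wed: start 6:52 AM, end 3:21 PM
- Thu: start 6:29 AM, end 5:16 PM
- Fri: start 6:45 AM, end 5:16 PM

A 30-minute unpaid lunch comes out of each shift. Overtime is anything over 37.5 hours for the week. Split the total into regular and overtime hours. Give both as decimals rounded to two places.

Regular 37.50 hours, overtime 8.80 hours

Mon: 9:41 AM–8:19 PM = 10 h 38 min; less 30 min break → 10 h 8 min
Tue: 5:34 AM–1:57 PM = 8 h 23 min; less 30 min break → 7 h 53 min
Wed: 6:52 AM–3:21 PM = 8 h 29 min; less 30 min break → 7 h 59 min
Thu: 6:29 AM–5:16 PM = 10 h 47 min; less 30 min break → 10 h 17 min
Fri: 6:45 AM–5:16 PM = 10 h 31 min; less 30 min break → 10 h 1 min
Total worked: 46 h 18 min = 46.30 h.
Threshold 37.5 h → overtime 8 h 48 min, regular 37 h 30 min.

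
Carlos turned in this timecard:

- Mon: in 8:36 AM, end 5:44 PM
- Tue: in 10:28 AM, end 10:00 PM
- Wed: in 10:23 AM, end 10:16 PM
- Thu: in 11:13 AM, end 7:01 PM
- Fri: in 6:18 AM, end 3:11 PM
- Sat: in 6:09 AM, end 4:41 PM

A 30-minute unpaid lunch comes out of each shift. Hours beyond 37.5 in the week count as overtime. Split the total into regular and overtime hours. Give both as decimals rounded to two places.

Mon: 8:36 AM–5:44 PM = 9 h 8 min; less 30 min break → 8 h 38 min
Tue: 10:28 AM–10:00 PM = 11 h 32 min; less 30 min break → 11 h 2 min
Wed: 10:23 AM–10:16 PM = 11 h 53 min; less 30 min break → 11 h 23 min
Thu: 11:13 AM–7:01 PM = 7 h 48 min; less 30 min break → 7 h 18 min
Fri: 6:18 AM–3:11 PM = 8 h 53 min; less 30 min break → 8 h 23 min
Sat: 6:09 AM–4:41 PM = 10 h 32 min; less 30 min break → 10 h 2 min
Total worked: 56 h 46 min = 56.77 h.
Threshold 37.5 h → overtime 19 h 16 min, regular 37 h 30 min.

Regular 37.50 hours, overtime 19.27 hours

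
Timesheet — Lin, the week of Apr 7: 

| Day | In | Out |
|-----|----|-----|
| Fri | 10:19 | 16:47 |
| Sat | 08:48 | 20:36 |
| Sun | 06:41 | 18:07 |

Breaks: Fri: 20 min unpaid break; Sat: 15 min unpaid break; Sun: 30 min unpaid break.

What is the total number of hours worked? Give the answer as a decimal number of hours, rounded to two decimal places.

28.62 hours

Fri: 10:19–16:47 = 6 h 28 min; less 20 min break → 6 h 8 min
Sat: 08:48–20:36 = 11 h 48 min; less 15 min break → 11 h 33 min
Sun: 06:41–18:07 = 11 h 26 min; less 30 min break → 10 h 56 min
Total: 6 h 8 min + 11 h 33 min + 10 h 56 min = 28 h 37 min.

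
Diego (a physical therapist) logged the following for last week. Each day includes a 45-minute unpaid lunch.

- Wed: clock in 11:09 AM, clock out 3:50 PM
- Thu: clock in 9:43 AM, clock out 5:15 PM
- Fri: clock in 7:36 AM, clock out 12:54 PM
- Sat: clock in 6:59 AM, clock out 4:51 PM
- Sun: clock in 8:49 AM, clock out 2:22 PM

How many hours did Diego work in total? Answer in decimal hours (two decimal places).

Wed: 11:09 AM–3:50 PM = 4 h 41 min; less 45 min break → 3 h 56 min
Thu: 9:43 AM–5:15 PM = 7 h 32 min; less 45 min break → 6 h 47 min
Fri: 7:36 AM–12:54 PM = 5 h 18 min; less 45 min break → 4 h 33 min
Sat: 6:59 AM–4:51 PM = 9 h 52 min; less 45 min break → 9 h 7 min
Sun: 8:49 AM–2:22 PM = 5 h 33 min; less 45 min break → 4 h 48 min
Total: 3 h 56 min + 6 h 47 min + 4 h 33 min + 9 h 7 min + 4 h 48 min = 29 h 11 min.

29.18 hours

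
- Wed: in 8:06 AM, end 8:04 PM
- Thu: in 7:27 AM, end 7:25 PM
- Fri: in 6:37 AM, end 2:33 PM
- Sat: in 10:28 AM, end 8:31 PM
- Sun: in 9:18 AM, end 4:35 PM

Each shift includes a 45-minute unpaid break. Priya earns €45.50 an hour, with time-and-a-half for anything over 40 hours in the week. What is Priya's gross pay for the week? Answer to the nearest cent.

€2191.96

Wed: 8:06 AM–8:04 PM = 11 h 58 min; less 45 min break → 11 h 13 min
Thu: 7:27 AM–7:25 PM = 11 h 58 min; less 45 min break → 11 h 13 min
Fri: 6:37 AM–2:33 PM = 7 h 56 min; less 45 min break → 7 h 11 min
Sat: 10:28 AM–8:31 PM = 10 h 3 min; less 45 min break → 9 h 18 min
Sun: 9:18 AM–4:35 PM = 7 h 17 min; less 45 min break → 6 h 32 min
Total worked: 45 h 27 min = 2727 min.
Regular 40 h 0 min = 2400 min at €45.50/h; overtime 5 h 27 min = 327 min at €68.25/h.
Pay = (2400 × €45.50 + 327 × €68.25) ÷ 60 = €2191.96.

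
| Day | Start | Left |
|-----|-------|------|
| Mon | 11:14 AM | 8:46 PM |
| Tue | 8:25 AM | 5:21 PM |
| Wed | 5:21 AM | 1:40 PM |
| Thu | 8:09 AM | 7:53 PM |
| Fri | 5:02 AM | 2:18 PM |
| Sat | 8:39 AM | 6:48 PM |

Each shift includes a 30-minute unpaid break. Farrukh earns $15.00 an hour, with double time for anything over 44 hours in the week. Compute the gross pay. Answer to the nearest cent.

$988.00

Mon: 11:14 AM–8:46 PM = 9 h 32 min; less 30 min break → 9 h 2 min
Tue: 8:25 AM–5:21 PM = 8 h 56 min; less 30 min break → 8 h 26 min
Wed: 5:21 AM–1:40 PM = 8 h 19 min; less 30 min break → 7 h 49 min
Thu: 8:09 AM–7:53 PM = 11 h 44 min; less 30 min break → 11 h 14 min
Fri: 5:02 AM–2:18 PM = 9 h 16 min; less 30 min break → 8 h 46 min
Sat: 8:39 AM–6:48 PM = 10 h 9 min; less 30 min break → 9 h 39 min
Total worked: 54 h 56 min = 3296 min.
Regular 44 h 0 min = 2640 min at $15.00/h; overtime 10 h 56 min = 656 min at $30.00/h.
Pay = (2640 × $15.00 + 656 × $30.00) ÷ 60 = $988.00.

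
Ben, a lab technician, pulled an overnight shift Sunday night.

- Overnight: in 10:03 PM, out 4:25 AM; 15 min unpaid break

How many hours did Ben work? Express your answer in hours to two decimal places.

6.12 hours

Overnight: 10:03 PM → midnight = 1 h 57 min; midnight → 4:25 AM = 4 h 25 min; span 6 h 22 min; less 15 min break → 6 h 7 min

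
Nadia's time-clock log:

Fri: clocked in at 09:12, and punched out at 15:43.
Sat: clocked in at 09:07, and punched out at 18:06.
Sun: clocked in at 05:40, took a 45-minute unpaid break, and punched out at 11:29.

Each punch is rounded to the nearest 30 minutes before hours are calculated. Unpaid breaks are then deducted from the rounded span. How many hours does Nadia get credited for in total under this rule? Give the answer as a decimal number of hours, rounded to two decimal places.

20.75 hours

Fri: in 09:12→09:00, out 15:43→15:30; 6 h 30 min
Sat: in 09:07→09:00, out 18:06→18:00; 9 h 0 min
Sun: in 05:40→05:30, out 11:29→11:30; 6 h 0 min − 45 min = 5 h 15 min
Total credited: 20 h 45 min.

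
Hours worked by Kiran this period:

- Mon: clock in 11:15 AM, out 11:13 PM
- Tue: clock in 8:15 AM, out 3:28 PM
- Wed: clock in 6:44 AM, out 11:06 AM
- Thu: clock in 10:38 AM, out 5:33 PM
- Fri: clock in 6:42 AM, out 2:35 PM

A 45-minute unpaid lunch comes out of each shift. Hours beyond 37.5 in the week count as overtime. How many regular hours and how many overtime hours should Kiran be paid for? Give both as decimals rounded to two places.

Regular 34.60 hours, overtime 0.00 hours

Mon: 11:15 AM–11:13 PM = 11 h 58 min; less 45 min break → 11 h 13 min
Tue: 8:15 AM–3:28 PM = 7 h 13 min; less 45 min break → 6 h 28 min
Wed: 6:44 AM–11:06 AM = 4 h 22 min; less 45 min break → 3 h 37 min
Thu: 10:38 AM–5:33 PM = 6 h 55 min; less 45 min break → 6 h 10 min
Fri: 6:42 AM–2:35 PM = 7 h 53 min; less 45 min break → 7 h 8 min
Total worked: 34 h 36 min = 34.60 h.
Threshold 37.5 h → overtime 0 h 0 min, regular 34 h 36 min.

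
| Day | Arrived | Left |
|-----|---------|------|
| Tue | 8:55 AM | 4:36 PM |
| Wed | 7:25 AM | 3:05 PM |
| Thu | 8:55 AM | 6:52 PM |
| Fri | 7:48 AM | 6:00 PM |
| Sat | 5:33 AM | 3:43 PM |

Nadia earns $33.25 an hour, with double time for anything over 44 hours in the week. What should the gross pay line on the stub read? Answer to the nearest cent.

$1573.83

Tue: 8:55 AM–4:36 PM = 7 h 41 min
Wed: 7:25 AM–3:05 PM = 7 h 40 min
Thu: 8:55 AM–6:52 PM = 9 h 57 min
Fri: 7:48 AM–6:00 PM = 10 h 12 min
Sat: 5:33 AM–3:43 PM = 10 h 10 min
Total worked: 45 h 40 min = 2740 min.
Regular 44 h 0 min = 2640 min at $33.25/h; overtime 1 h 40 min = 100 min at $66.50/h.
Pay = (2640 × $33.25 + 100 × $66.50) ÷ 60 = $1573.83.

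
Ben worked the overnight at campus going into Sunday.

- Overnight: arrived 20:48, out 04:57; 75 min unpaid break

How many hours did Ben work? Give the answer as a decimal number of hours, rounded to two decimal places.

6.90 hours

Overnight: 20:48 → midnight = 3 h 12 min; midnight → 04:57 = 4 h 57 min; span 8 h 9 min; less 75 min break → 6 h 54 min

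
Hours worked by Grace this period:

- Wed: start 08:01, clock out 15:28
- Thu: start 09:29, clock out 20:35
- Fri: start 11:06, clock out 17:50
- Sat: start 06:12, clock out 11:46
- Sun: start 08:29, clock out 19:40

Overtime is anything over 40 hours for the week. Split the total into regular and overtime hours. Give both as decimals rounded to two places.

Regular 40.00 hours, overtime 2.03 hours

Wed: 08:01–15:28 = 7 h 27 min
Thu: 09:29–20:35 = 11 h 6 min
Fri: 11:06–17:50 = 6 h 44 min
Sat: 06:12–11:46 = 5 h 34 min
Sun: 08:29–19:40 = 11 h 11 min
Total worked: 42 h 2 min = 42.03 h.
Threshold 40 h → overtime 2 h 2 min, regular 40 h 0 min.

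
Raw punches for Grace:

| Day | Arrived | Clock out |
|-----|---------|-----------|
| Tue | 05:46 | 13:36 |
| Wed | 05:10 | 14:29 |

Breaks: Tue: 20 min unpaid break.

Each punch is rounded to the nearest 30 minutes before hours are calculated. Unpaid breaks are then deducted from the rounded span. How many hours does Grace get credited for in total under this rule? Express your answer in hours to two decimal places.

Tue: in 05:46→06:00, out 13:36→13:30; 7 h 30 min − 20 min = 7 h 10 min
Wed: in 05:10→05:00, out 14:29→14:30; 9 h 30 min
Total credited: 16 h 40 min.

16.67 hours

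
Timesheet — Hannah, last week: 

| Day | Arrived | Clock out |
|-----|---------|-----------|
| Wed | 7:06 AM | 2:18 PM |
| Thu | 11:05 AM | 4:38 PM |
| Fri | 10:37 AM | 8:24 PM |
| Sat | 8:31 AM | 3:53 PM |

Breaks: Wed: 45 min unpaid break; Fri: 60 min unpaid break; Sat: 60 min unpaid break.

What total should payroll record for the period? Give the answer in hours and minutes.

27 h 9 min

Wed: 7:06 AM–2:18 PM = 7 h 12 min; less 45 min break → 6 h 27 min
Thu: 11:05 AM–4:38 PM = 5 h 33 min
Fri: 10:37 AM–8:24 PM = 9 h 47 min; less 60 min break → 8 h 47 min
Sat: 8:31 AM–3:53 PM = 7 h 22 min; less 60 min break → 6 h 22 min
Total: 6 h 27 min + 5 h 33 min + 8 h 47 min + 6 h 22 min = 27 h 9 min.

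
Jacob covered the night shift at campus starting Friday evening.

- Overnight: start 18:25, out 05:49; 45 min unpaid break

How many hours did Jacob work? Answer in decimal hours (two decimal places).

10.65 hours

Overnight: 18:25 → midnight = 5 h 35 min; midnight → 05:49 = 5 h 49 min; span 11 h 24 min; less 45 min break → 10 h 39 min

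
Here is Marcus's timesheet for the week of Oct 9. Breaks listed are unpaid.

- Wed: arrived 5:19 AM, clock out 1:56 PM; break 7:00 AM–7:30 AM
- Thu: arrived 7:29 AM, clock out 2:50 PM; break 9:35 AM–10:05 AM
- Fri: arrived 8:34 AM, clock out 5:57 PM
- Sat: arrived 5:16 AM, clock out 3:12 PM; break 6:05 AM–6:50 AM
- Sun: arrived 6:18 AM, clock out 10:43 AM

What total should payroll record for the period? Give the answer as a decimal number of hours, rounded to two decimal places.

37.95 hours

Wed: 5:19 AM–1:56 PM = 8 h 37 min; less 30 min break → 8 h 7 min
Thu: 7:29 AM–2:50 PM = 7 h 21 min; less 30 min break → 6 h 51 min
Fri: 8:34 AM–5:57 PM = 9 h 23 min
Sat: 5:16 AM–3:12 PM = 9 h 56 min; less 45 min break → 9 h 11 min
Sun: 6:18 AM–10:43 AM = 4 h 25 min
Total: 8 h 7 min + 6 h 51 min + 9 h 23 min + 9 h 11 min + 4 h 25 min = 37 h 57 min.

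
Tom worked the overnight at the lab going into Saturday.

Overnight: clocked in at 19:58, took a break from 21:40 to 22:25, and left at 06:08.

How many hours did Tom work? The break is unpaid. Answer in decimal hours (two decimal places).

Overnight: 19:58 → midnight = 4 h 2 min; midnight → 06:08 = 6 h 8 min; span 10 h 10 min; less 45 min break → 9 h 25 min

9.42 hours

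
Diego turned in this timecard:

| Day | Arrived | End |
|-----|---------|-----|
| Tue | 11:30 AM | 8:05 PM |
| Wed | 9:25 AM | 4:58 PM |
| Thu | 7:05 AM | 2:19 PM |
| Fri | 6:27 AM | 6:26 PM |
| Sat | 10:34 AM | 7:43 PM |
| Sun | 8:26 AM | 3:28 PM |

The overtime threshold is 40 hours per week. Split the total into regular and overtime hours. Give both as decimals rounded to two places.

Tue: 11:30 AM–8:05 PM = 8 h 35 min
Wed: 9:25 AM–4:58 PM = 7 h 33 min
Thu: 7:05 AM–2:19 PM = 7 h 14 min
Fri: 6:27 AM–6:26 PM = 11 h 59 min
Sat: 10:34 AM–7:43 PM = 9 h 9 min
Sun: 8:26 AM–3:28 PM = 7 h 2 min
Total worked: 51 h 32 min = 51.53 h.
Threshold 40 h → overtime 11 h 32 min, regular 40 h 0 min.

Regular 40.00 hours, overtime 11.53 hours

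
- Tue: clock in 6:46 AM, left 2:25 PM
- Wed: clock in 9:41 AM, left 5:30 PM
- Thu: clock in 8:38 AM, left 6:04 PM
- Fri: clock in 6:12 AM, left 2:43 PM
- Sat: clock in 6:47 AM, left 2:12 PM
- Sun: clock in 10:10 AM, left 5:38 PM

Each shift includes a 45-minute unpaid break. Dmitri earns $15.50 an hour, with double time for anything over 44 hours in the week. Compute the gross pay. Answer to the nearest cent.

Tue: 6:46 AM–2:25 PM = 7 h 39 min; less 45 min break → 6 h 54 min
Wed: 9:41 AM–5:30 PM = 7 h 49 min; less 45 min break → 7 h 4 min
Thu: 8:38 AM–6:04 PM = 9 h 26 min; less 45 min break → 8 h 41 min
Fri: 6:12 AM–2:43 PM = 8 h 31 min; less 45 min break → 7 h 46 min
Sat: 6:47 AM–2:12 PM = 7 h 25 min; less 45 min break → 6 h 40 min
Sun: 10:10 AM–5:38 PM = 7 h 28 min; less 45 min break → 6 h 43 min
Total worked: 43 h 48 min = 2628 min.
Regular 43 h 48 min = 2628 min at $15.50/h; overtime 0 h 0 min = 0 min at $31.00/h.
Pay = (2628 × $15.50 + 0 × $31.00) ÷ 60 = $678.90.

$678.90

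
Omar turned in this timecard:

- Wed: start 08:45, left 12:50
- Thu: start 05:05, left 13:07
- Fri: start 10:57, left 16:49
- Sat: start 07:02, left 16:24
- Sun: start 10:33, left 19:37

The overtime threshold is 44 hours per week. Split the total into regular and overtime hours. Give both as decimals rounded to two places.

Regular 36.42 hours, overtime 0.00 hours

Wed: 08:45–12:50 = 4 h 5 min
Thu: 05:05–13:07 = 8 h 2 min
Fri: 10:57–16:49 = 5 h 52 min
Sat: 07:02–16:24 = 9 h 22 min
Sun: 10:33–19:37 = 9 h 4 min
Total worked: 36 h 25 min = 36.42 h.
Threshold 44 h → overtime 0 h 0 min, regular 36 h 25 min.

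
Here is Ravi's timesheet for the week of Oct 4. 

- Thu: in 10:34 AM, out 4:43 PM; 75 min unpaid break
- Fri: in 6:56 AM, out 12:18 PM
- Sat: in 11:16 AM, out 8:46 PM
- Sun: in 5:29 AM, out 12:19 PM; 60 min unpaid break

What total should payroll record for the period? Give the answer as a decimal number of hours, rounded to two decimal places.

25.60 hours

Thu: 10:34 AM–4:43 PM = 6 h 9 min; less 75 min break → 4 h 54 min
Fri: 6:56 AM–12:18 PM = 5 h 22 min
Sat: 11:16 AM–8:46 PM = 9 h 30 min
Sun: 5:29 AM–12:19 PM = 6 h 50 min; less 60 min break → 5 h 50 min
Total: 4 h 54 min + 5 h 22 min + 9 h 30 min + 5 h 50 min = 25 h 36 min.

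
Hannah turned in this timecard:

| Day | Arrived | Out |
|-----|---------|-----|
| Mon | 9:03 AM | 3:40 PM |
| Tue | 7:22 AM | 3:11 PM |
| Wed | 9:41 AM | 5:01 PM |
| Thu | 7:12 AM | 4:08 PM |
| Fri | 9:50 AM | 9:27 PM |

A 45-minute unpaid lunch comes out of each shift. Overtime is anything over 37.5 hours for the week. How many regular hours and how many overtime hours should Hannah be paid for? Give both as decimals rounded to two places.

Mon: 9:03 AM–3:40 PM = 6 h 37 min; less 45 min break → 5 h 52 min
Tue: 7:22 AM–3:11 PM = 7 h 49 min; less 45 min break → 7 h 4 min
Wed: 9:41 AM–5:01 PM = 7 h 20 min; less 45 min break → 6 h 35 min
Thu: 7:12 AM–4:08 PM = 8 h 56 min; less 45 min break → 8 h 11 min
Fri: 9:50 AM–9:27 PM = 11 h 37 min; less 45 min break → 10 h 52 min
Total worked: 38 h 34 min = 38.57 h.
Threshold 37.5 h → overtime 1 h 4 min, regular 37 h 30 min.

Regular 37.50 hours, overtime 1.07 hours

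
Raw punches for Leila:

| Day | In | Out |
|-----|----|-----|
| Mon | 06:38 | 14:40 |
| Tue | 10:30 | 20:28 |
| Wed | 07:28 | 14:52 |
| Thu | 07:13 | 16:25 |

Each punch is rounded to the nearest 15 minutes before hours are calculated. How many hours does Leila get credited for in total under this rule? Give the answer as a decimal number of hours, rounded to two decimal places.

Mon: in 06:38→06:45, out 14:40→14:45; 8 h 0 min
Tue: in 10:30→10:30, out 20:28→20:30; 10 h 0 min
Wed: in 07:28→07:30, out 14:52→14:45; 7 h 15 min
Thu: in 07:13→07:15, out 16:25→16:30; 9 h 15 min
Total credited: 34 h 30 min.

34.50 hours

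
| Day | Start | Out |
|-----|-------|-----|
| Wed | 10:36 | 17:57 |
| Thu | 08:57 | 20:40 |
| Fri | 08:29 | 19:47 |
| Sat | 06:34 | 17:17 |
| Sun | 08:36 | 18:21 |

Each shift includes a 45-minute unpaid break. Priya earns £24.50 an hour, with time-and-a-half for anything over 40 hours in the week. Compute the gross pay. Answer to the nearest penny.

Wed: 10:36–17:57 = 7 h 21 min; less 45 min break → 6 h 36 min
Thu: 08:57–20:40 = 11 h 43 min; less 45 min break → 10 h 58 min
Fri: 08:29–19:47 = 11 h 18 min; less 45 min break → 10 h 33 min
Sat: 06:34–17:17 = 10 h 43 min; less 45 min break → 9 h 58 min
Sun: 08:36–18:21 = 9 h 45 min; less 45 min break → 9 h 0 min
Total worked: 47 h 5 min = 2825 min.
Regular 40 h 0 min = 2400 min at £24.50/h; overtime 7 h 5 min = 425 min at £36.75/h.
Pay = (2400 × £24.50 + 425 × £36.75) ÷ 60 = £1240.31.

£1240.31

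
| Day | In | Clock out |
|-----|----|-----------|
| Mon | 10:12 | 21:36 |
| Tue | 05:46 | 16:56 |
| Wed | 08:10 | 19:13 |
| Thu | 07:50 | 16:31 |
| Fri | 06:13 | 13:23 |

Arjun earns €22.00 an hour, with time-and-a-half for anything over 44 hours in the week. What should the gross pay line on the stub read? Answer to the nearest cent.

€1148.40

Mon: 10:12–21:36 = 11 h 24 min
Tue: 05:46–16:56 = 11 h 10 min
Wed: 08:10–19:13 = 11 h 3 min
Thu: 07:50–16:31 = 8 h 41 min
Fri: 06:13–13:23 = 7 h 10 min
Total worked: 49 h 28 min = 2968 min.
Regular 44 h 0 min = 2640 min at €22.00/h; overtime 5 h 28 min = 328 min at €33.00/h.
Pay = (2640 × €22.00 + 328 × €33.00) ÷ 60 = €1148.40.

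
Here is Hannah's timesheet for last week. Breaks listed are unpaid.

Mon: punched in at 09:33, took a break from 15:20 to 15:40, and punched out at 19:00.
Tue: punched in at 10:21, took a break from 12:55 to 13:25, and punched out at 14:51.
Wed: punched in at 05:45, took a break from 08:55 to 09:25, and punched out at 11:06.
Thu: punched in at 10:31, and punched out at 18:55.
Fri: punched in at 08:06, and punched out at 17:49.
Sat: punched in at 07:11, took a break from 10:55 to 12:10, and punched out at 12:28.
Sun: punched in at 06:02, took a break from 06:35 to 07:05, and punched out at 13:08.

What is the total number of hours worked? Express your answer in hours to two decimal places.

Mon: 09:33–19:00 = 9 h 27 min; less 20 min break → 9 h 7 min
Tue: 10:21–14:51 = 4 h 30 min; less 30 min break → 4 h 0 min
Wed: 05:45–11:06 = 5 h 21 min; less 30 min break → 4 h 51 min
Thu: 10:31–18:55 = 8 h 24 min
Fri: 08:06–17:49 = 9 h 43 min
Sat: 07:11–12:28 = 5 h 17 min; less 75 min break → 4 h 2 min
Sun: 06:02–13:08 = 7 h 6 min; less 30 min break → 6 h 36 min
Total: 9 h 7 min + 4 h 0 min + 4 h 51 min + 8 h 24 min + 9 h 43 min + 4 h 2 min + 6 h 36 min = 46 h 43 min.

46.72 hours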